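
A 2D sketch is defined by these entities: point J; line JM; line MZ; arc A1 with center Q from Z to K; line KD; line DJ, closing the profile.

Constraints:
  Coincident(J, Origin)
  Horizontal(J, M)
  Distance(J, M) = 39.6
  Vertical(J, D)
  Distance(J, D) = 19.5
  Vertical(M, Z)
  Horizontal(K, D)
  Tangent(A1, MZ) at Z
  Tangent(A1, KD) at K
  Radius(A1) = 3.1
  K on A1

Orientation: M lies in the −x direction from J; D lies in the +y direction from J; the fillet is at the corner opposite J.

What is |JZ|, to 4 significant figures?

42.86

J is at the origin; J and M share the same y with |JM| = 39.6 and M on the −x side, so M = (-39.60, 0.000). JD is vertical with |JD| = 19.5 and D on the +y side, so D = (0.000, 19.50). The virtual corner opposite J is at (-39.60, 19.50). Tangency of A1 to MZ means the radius QZ is perpendicular to MZ and the tangent condition forces QK to be normal to KD, with radius 3.1, so the center Q sits 3.1 in from both sides at Q = (-36.50, 16.40). That places the tangent points at Z = (-39.60, 16.40) on MZ and K = (-36.50, 19.50) on KD. Then |JZ| = |Z − J| = 42.86.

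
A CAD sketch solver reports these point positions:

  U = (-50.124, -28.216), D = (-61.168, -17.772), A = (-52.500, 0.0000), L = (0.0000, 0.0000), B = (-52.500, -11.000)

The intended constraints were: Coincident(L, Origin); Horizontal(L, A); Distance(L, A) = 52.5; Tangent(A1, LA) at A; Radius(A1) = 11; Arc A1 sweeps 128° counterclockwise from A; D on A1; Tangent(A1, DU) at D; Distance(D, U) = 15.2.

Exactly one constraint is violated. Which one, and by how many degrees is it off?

Tangent(A1, DU) at D — off by 8.60°.

L = (0.00, 0.00) ✓; L.y = 0.00, A.y = 0.00 ✓; |LA| = 52.50 ✓; ∠(BA, AL) = 90.00° ✓; |BA| = 11.00 ✓; bearing(B→D) − bearing(B→A) = 128.0° ✓; |BD| = 11.00 ✓; ∠(BD, DU) = 81.40° ✗; |DU| = 15.20 ✓.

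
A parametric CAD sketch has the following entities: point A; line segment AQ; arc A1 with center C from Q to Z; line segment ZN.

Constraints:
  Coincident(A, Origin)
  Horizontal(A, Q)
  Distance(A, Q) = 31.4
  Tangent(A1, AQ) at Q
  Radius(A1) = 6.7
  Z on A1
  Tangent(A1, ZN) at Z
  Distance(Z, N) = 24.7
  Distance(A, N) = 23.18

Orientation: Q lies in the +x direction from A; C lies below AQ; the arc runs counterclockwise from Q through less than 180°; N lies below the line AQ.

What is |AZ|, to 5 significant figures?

26.458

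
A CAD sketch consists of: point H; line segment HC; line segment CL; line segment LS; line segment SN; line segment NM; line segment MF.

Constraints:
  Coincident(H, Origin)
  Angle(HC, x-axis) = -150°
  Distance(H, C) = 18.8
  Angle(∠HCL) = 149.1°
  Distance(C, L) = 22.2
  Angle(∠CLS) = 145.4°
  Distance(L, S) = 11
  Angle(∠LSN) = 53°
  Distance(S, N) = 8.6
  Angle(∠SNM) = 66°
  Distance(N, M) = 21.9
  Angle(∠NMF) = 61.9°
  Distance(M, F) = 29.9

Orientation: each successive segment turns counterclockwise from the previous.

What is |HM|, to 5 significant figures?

47.081

H is at the origin; HC runs at -150.0° with length 18.8, so C = (-16.281, -9.4000). ∠HCL = 149.1° gives CL at -119.10° from the x-axis; with |CL| = 22.2, L = (-27.078, -28.798). ∠CLS = 145.4° gives LS at -84.500° from the x-axis; with |LS| = 11.0, S = (-26.024, -39.747). ∠LSN = 53.0° gives SN at 42.500° from the x-axis; with |SN| = 8.6, N = (-19.683, -33.937). ∠SNM = 66.0° gives NM at 156.50° from the x-axis; with |NM| = 21.9, M = (-39.767, -25.204). Then |HM| = |M − H| = 47.081.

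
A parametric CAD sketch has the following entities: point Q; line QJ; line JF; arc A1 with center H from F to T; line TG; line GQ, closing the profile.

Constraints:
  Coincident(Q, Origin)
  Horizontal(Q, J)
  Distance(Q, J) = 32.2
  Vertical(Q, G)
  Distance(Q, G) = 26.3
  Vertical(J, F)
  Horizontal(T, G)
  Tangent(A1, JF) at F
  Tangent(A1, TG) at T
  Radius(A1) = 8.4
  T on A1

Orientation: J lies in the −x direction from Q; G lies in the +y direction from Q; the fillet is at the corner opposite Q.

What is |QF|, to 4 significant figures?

36.84

Q is at the origin; QJ is horizontal with |QJ| = 32.2 and J on the −x side, so J = (-32.20, 0.000). Q and G share the same x with |QG| = 26.3 and G on the +y side, so G = (0.000, 26.30). The virtual corner opposite Q is at (-32.20, 26.30). Tangency of A1 to JF means the radius HF is perpendicular to JF and tangency of A1 to TG means the radius HT is perpendicular to TG, with radius 8.4, so the center H sits 8.4 in from both sides at H = (-23.80, 17.90). That places the tangent points at F = (-32.20, 17.90) on JF and T = (-23.80, 26.30) on TG. Then |QF| = |F − Q| = 36.84.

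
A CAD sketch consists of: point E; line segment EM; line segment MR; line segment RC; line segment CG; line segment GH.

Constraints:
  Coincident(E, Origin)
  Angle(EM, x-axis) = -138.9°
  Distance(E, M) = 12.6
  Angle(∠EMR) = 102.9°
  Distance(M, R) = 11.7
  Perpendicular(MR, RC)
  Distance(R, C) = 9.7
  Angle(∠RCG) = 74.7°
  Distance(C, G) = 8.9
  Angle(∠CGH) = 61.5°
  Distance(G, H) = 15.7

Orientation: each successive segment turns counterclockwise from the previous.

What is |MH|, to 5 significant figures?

14.538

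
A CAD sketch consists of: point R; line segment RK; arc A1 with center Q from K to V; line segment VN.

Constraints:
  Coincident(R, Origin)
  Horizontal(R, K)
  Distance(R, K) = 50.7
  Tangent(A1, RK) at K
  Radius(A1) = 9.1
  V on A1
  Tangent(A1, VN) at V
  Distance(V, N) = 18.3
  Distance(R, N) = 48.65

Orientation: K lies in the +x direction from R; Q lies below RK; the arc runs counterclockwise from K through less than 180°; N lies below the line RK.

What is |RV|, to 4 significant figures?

42.49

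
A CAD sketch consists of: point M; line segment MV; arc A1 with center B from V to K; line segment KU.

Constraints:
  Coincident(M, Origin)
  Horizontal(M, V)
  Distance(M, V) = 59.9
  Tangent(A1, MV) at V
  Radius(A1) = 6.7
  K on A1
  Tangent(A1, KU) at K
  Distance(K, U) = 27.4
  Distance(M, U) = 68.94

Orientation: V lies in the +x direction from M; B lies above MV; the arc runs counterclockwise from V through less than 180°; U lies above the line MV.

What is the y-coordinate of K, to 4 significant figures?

8.395

Checks: |BK| = 6.700 ✓; ∠(BK, KU) = 90.00° ✓; |KU| = 27.40 ✓; |MU| = 68.94 ✓.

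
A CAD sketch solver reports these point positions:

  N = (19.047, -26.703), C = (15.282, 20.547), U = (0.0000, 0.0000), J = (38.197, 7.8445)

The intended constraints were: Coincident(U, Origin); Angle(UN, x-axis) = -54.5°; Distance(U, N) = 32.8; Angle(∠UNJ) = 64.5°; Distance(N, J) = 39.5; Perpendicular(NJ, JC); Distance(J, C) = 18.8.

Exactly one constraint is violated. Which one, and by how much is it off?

Distance(J, C) = 18.8 — off by 7.40.

U = (0.00, 0.00) ✓; UN at -54.50° ✓; |UN| = 32.80 ✓; ∠UNJ = 64.50° ✓; |NJ| = 39.50 ✓; ∠(NJ, JC) = 90.00° ✓; |JC| = 26.20 ✗.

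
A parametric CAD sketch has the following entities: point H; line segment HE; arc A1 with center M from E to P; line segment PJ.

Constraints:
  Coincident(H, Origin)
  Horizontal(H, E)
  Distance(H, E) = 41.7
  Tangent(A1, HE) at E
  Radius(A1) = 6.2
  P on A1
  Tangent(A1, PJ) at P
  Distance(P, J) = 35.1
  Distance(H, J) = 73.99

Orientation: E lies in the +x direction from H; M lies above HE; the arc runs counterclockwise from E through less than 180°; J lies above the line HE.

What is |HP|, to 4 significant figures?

46.83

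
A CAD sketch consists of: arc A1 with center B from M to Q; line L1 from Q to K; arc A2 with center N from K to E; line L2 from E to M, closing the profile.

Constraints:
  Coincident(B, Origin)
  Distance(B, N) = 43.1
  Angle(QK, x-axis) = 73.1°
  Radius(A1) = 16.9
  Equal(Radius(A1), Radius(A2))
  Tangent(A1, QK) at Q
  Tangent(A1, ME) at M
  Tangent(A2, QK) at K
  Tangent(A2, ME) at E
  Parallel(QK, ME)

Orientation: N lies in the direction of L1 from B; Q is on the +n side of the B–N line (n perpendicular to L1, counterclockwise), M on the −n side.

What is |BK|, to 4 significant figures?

46.29

The slot axis is L1's direction at 73.1°, so u = (cos 73.1°, sin 73.1°) = (0.2907, 0.9568) and n = (−sin 73.1°, cos 73.1°) = (-0.9568, 0.2907). B is at the origin and N lies 43.1 along u from B, so N = 43.1·u = (12.53, 41.24). Tangency of A1 to both parallel lines with radius 16.9 puts Q and M at B ± 16.9·n: Q = (-16.17, 4.913), M = (16.17, -4.913). Equal radii place K and E the same way about N: K = N + 16.9·n = (-3.641, 46.15), E = N − 16.9·n = (28.70, 36.33). Then |BK| = |K − B| = 46.29.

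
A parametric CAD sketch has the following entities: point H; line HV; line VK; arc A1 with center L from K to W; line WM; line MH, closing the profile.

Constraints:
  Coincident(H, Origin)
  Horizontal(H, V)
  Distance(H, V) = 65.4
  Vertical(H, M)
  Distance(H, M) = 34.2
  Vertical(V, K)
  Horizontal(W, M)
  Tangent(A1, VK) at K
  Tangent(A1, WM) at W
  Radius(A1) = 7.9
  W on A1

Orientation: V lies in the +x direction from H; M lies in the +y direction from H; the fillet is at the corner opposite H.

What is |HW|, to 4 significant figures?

66.90

The virtual corner opposite H is at (65.40, 34.20). Tangency of A1 to VK means the radius LK is perpendicular to VK and A1 meets WM tangentially, so LW is at right angles to WM, with radius 7.9, so the center L sits 7.9 in from both sides at L = (57.50, 26.30). That places the tangent points at K = (65.40, 26.30) on VK and W = (57.50, 34.20) on WM. Then |HW| = |W − H| = 66.90.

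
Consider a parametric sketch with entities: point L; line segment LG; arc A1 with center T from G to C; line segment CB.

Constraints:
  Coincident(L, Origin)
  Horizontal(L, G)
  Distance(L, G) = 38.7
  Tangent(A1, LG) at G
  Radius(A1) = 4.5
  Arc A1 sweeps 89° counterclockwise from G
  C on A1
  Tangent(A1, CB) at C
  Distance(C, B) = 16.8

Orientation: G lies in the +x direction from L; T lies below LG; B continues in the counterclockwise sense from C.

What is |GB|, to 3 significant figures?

21.8

On A1, G sits at bearing 90° from T; an 89° counterclockwise sweep puts C at bearing 179°, so C = T + 4.5·(cos 179°, sin 179°) = (34.2, -4.42). The tangent condition forces TC to be normal to CB, so CB runs along (−sin 179°, cos 179°); with |CB| = 16.8, B = (33.9, -21.2). Then |GB| = |B − G| = 21.8.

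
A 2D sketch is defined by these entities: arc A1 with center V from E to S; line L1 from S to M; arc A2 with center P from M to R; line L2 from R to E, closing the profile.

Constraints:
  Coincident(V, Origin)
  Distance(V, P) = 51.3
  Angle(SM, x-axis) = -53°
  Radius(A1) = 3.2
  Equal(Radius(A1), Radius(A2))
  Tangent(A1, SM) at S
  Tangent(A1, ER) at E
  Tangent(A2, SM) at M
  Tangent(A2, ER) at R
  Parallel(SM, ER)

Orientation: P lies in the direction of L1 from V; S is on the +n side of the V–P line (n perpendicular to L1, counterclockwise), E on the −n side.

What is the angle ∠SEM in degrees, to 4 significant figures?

82.89°

The slot axis is L1's direction at -53.0°, so u = (cos -53.0°, sin -53.0°) = (0.6018, -0.7986) and n = (−sin -53.0°, cos -53.0°) = (0.7986, 0.6018). V is at the origin and P lies 51.3 along u from V, so P = 51.3·u = (30.87, -40.97). Tangency of A1 to both parallel lines with radius 3.2 puts S and E at V ± 3.2·n: S = (2.556, 1.926), E = (-2.556, -1.926). Equal radii place M and R the same way about P: M = P + 3.2·n = (33.43, -39.04), R = P − 3.2·n = (28.32, -42.90). Then cos ∠SEM = ES·EM / (|ES||EM|), giving 82.89°.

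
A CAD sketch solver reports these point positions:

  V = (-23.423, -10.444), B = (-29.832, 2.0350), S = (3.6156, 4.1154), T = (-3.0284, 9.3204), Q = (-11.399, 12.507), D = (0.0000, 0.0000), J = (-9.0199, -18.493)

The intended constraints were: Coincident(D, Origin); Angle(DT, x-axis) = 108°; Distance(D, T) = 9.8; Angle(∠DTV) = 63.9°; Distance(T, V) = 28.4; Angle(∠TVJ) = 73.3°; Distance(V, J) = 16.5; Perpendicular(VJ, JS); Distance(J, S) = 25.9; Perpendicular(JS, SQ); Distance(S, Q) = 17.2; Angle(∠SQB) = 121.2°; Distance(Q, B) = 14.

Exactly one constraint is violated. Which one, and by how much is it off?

Distance(Q, B) = 14 — off by 7.20.

D = (0.00, 0.00) ✓; DT at 108.0° ✓; |DT| = 9.800 ✓; ∠DTV = 63.90° ✓; |TV| = 28.40 ✓; ∠TVJ = 73.30° ✓; |VJ| = 16.50 ✓; ∠(VJ, JS) = 90.00° ✓; |JS| = 25.90 ✓; ∠(JS, SQ) = 90.00° ✓; |SQ| = 17.20 ✓; ∠SQB = 121.2° ✓; |QB| = 21.20 ✗.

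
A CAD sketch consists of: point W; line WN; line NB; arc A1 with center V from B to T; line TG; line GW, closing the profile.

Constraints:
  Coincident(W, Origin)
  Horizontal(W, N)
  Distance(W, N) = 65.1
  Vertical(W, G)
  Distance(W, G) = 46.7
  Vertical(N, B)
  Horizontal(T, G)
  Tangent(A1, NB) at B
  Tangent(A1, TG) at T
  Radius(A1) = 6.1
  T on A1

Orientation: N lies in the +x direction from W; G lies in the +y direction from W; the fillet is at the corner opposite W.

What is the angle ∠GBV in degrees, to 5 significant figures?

5.3531°

W is at the origin; W and N share the same y with |WN| = 65.1 and N on the +x side, so N = (65.100, 0.0000). W and G share the same x with |WG| = 46.7 and G on the +y side, so G = (0.0000, 46.700). The virtual corner opposite W is at (65.100, 46.700). A1 meets NB tangentially, so VB is at right angles to NB and A1 meets TG tangentially, so VT is at right angles to TG, with radius 6.1, so the center V sits 6.1 in from both sides at V = (59.000, 40.600). That places the tangent points at B = (65.100, 40.600) on NB and T = (59.000, 46.700) on TG. Then cos ∠GBV = BG·BV / (|BG||BV|), giving 5.3531°.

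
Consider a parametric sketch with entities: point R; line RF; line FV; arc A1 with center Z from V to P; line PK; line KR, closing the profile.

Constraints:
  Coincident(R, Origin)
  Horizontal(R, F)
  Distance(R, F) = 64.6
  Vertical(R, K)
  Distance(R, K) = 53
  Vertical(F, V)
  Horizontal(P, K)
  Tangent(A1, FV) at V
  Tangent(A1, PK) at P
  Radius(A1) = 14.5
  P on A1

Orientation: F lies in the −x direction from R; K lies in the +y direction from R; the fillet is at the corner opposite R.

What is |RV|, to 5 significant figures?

75.202

R is at the origin; R and F share the same y with |RF| = 64.6 and F on the −x side, so F = (-64.600, 0.0000). R and K share the same x with |RK| = 53.0 and K on the +y side, so K = (0.0000, 53.000). The virtual corner opposite R is at (-64.600, 53.000). A1 meets FV tangentially, so ZV is at right angles to FV and the tangent condition forces ZP to be normal to PK, with radius 14.5, so the center Z sits 14.5 in from both sides at Z = (-50.100, 38.500). That places the tangent points at V = (-64.600, 38.500) on FV and P = (-50.100, 53.000) on PK. Then |RV| = |V − R| = 75.202.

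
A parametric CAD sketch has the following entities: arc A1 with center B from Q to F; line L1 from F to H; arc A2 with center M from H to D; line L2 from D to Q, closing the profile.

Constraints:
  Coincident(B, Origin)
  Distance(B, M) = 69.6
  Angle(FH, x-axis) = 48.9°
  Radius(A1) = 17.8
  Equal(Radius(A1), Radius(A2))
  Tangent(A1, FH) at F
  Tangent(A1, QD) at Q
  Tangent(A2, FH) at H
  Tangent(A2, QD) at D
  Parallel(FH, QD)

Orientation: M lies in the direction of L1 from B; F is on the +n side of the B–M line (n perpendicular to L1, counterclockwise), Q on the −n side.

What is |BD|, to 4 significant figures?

71.84

Tangency of A1 to both parallel lines with radius 17.8 puts F and Q at B ± 17.8·n: F = (-13.41, 11.70), Q = (13.41, -11.70). Equal radii place H and D the same way about M: H = M + 17.8·n = (32.34, 64.15), D = M − 17.8·n = (59.17, 40.75). Then |BD| = |D − B| = 71.84.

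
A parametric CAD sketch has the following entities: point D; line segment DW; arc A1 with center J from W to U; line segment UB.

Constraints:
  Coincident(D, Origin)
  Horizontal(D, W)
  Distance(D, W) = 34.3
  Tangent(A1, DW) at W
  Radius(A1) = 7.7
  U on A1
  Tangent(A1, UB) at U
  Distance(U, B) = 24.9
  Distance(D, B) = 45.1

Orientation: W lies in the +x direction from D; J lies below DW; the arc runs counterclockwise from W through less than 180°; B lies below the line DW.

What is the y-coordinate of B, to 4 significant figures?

-33.45

Checks: |JU| = 7.700 ✓; ∠(JU, UB) = 90.00° ✓; |UB| = 24.90 ✓; |DB| = 45.10 ✓.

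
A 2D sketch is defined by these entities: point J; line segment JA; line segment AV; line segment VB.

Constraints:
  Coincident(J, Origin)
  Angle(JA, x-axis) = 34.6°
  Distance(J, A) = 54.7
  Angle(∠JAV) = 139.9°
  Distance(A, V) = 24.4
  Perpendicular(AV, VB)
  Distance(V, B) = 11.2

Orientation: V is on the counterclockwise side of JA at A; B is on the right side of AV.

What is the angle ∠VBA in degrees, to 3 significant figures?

65.3°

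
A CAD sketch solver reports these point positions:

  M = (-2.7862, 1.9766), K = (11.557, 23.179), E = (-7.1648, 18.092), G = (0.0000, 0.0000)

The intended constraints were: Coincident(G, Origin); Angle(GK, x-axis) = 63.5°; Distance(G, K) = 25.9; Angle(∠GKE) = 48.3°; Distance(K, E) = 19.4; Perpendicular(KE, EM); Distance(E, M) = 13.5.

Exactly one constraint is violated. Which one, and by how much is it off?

Distance(E, M) = 13.5 — off by 3.20.

G = (0.00, 0.00) ✓; GK at 63.50° ✓; |GK| = 25.90 ✓; ∠GKE = 48.30° ✓; |KE| = 19.40 ✓; ∠(KE, EM) = 90.00° ✓; |EM| = 16.70 ✗.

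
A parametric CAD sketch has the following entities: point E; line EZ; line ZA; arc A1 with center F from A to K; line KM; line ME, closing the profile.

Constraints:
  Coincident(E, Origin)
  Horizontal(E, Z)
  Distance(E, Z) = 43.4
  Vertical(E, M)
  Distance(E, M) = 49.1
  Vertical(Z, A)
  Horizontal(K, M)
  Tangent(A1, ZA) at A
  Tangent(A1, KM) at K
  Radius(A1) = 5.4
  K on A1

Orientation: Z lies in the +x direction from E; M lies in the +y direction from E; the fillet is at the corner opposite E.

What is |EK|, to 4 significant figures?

62.09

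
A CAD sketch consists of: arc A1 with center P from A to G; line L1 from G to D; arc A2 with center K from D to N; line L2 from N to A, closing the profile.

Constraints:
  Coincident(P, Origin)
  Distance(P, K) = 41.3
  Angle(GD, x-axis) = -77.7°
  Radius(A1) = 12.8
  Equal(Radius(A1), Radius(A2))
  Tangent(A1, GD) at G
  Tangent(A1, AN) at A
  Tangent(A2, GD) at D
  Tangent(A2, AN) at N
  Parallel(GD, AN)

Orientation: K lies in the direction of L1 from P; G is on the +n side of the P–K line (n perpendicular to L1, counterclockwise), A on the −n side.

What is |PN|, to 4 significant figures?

43.24

Tangency of A1 to both parallel lines with radius 12.8 puts G and A at P ± 12.8·n: G = (12.51, 2.727), A = (-12.51, -2.727). Equal radii place D and N the same way about K: D = K + 12.8·n = (21.30, -37.63), N = K − 12.8·n = (-3.708, -43.08). Then |PN| = |N − P| = 43.24.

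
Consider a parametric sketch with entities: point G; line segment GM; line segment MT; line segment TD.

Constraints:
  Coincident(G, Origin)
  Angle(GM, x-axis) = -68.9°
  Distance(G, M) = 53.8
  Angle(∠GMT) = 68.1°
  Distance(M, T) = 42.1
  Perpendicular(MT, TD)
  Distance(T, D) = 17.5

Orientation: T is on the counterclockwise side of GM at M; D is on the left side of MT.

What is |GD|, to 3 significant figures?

39.2

G is at the origin; GM runs at -68.9° with length 53.8, so M = 53.8·(cos -68.9°, sin -68.9°) = (19.4, -50.2). ∠GMT = 68.1°, so MT runs at -68.9° + (180° − 68.1°) = 43.0° from the x-axis; with |MT| = 42.1, T = M + 42.1·(cos 43.0°, sin 43.0°) = (50.2, -21.5). MT ⟂ TD; with |TD| = 17.5 on the left of MT, D = T + 17.5·(-0.682, 0.731) = (38.2, -8.68). Then |GD| = |D − G| = 39.2.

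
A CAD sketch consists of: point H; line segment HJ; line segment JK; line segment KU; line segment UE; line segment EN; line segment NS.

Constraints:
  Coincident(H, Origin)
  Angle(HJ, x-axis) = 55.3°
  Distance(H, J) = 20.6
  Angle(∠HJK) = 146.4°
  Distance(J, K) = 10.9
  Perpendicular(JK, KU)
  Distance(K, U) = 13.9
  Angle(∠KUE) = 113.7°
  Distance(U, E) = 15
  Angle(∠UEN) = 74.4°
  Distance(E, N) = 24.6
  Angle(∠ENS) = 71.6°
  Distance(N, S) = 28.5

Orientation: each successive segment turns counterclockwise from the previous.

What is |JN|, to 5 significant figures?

7.6999

H is at the origin; HJ runs at 55.3° with length 20.6, so J = (11.727, 16.936). ∠HJK = 146.4° gives JK at 88.900° from the x-axis; with |JK| = 10.9, K = (11.936, 27.834). The perpendicularity gives KU at right angles to JK, so KU runs at 178.90°; with |KU| = 13.9, U = (-1.9610, 28.101). ∠KUE = 113.7° gives UE at -114.80° from the x-axis; with |UE| = 15.0, E = (-8.2528, 14.484). ∠UEN = 74.4° gives EN at -9.2000° from the x-axis; with |EN| = 24.6, N = (16.031, 10.551). Then |JN| = |N − J| = 7.6999.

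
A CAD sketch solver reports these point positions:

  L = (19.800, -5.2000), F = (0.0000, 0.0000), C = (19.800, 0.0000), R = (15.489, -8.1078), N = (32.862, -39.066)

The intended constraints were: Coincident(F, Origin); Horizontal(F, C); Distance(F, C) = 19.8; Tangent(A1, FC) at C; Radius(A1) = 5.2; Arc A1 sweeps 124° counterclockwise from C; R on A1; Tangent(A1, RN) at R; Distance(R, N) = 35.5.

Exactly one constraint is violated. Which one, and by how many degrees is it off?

Tangent(A1, RN) at R — off by 4.70°.

F = (0.00, 0.00) ✓; F.y = 0.00, C.y = 0.00 ✓; |FC| = 19.80 ✓; ∠(LC, CF) = 90.00° ✓; |LC| = 5.200 ✓; bearing(L→R) − bearing(L→C) = 124.0° ✓; |LR| = 5.200 ✓; ∠(LR, RN) = 94.70° ✗; |RN| = 35.50 ✓.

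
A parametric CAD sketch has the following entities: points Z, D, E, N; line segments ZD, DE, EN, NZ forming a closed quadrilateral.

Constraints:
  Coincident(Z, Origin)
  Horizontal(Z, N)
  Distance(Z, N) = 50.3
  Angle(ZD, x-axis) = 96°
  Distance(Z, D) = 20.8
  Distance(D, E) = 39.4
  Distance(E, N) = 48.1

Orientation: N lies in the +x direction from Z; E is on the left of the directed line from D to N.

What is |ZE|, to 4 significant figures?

52.84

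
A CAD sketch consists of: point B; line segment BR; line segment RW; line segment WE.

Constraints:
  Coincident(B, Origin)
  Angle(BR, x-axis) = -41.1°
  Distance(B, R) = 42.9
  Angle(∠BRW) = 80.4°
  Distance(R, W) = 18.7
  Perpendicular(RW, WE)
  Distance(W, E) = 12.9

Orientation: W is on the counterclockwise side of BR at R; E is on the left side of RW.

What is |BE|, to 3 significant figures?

31.6

∠BRW = 80.4°, so RW runs at -41.1° + (180° − 80.4°) = 58.5° from the x-axis; with |RW| = 18.7, W = R + 18.7·(cos 58.5°, sin 58.5°) = (42.1, -12.3). The perpendicularity gives WE at right angles to RW; with |WE| = 12.9 on the left of RW, E = W + 12.9·(-0.853, 0.522) = (31.1, -5.52). Then |BE| = |E − B| = 31.6.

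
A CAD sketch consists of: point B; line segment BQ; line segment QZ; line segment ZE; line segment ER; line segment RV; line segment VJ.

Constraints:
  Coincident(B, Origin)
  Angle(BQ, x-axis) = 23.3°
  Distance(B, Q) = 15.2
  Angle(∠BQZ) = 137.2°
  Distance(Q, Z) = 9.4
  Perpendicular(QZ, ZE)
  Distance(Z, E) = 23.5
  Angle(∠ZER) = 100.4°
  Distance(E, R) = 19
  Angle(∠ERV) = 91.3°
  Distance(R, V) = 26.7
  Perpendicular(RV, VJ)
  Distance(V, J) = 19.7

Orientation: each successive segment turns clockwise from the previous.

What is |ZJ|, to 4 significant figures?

5.784

∠ERV = 91.3° gives RV at 82.20° from the x-axis; with |RV| = 26.7, V = (-0.1605, 10.18). RV ⟂ VJ, so VJ runs at -7.800°; with |VJ| = 19.7, J = (19.36, 7.507). Then |ZJ| = |J − Z| = 5.784.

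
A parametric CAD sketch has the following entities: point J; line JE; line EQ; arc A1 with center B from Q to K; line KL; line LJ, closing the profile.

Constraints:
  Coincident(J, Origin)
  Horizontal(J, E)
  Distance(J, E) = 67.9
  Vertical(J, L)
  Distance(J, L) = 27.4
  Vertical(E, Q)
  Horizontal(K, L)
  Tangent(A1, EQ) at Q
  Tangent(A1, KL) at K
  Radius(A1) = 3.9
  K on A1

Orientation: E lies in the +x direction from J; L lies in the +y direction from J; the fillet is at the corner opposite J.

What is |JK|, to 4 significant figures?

69.62

The virtual corner opposite J is at (67.90, 27.40). Tangency of A1 to EQ means the radius BQ is perpendicular to EQ and A1 meets KL tangentially, so BK is at right angles to KL, with radius 3.9, so the center B sits 3.9 in from both sides at B = (64.00, 23.50). That places the tangent points at Q = (67.90, 23.50) on EQ and K = (64.00, 27.40) on KL. Then |JK| = |K − J| = 69.62.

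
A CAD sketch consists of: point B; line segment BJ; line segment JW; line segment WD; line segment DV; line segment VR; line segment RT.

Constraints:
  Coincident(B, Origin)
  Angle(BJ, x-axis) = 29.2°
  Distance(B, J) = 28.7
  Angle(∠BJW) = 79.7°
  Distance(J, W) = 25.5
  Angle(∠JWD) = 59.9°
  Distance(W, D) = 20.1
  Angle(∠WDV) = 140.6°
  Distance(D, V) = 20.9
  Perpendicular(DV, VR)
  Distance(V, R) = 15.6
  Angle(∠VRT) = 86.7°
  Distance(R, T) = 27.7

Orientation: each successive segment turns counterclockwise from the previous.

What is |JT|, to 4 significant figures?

16.95

B is at the origin; BJ runs at 29.2° with length 28.7, so J = (25.05, 14.00). ∠BJW = 79.7° gives JW at 129.5° from the x-axis; with |JW| = 25.5, W = (8.833, 33.68). ∠JWD = 59.9° gives WD at -110.4° from the x-axis; with |WD| = 20.1, D = (1.827, 14.84). ∠WDV = 140.6° gives DV at -71.00° from the x-axis; with |DV| = 20.9, V = (8.631, -4.923). The perpendicularity gives VR at right angles to DV, so VR runs at 19.00°; with |VR| = 15.6, R = (23.38, 0.1562). ∠VRT = 86.7° gives RT at 112.3° from the x-axis; with |RT| = 27.7, T = (12.87, 25.78). Then |JT| = |T − J| = 16.95.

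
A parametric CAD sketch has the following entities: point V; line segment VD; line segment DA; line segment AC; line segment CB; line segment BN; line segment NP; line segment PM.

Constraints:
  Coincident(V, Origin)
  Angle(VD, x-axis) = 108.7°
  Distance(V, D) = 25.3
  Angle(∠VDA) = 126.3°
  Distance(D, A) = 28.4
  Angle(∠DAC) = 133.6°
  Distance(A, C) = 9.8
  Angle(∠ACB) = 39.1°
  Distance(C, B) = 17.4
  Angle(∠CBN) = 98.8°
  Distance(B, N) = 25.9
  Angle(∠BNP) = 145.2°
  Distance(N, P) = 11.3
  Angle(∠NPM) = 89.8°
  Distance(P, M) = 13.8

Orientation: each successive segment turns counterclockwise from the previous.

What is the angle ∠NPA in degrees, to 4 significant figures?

42.58°

V is at the origin; VD runs at 108.7° with length 25.3, so D = (-8.112, 23.96). ∠VDA = 126.3° gives DA at 162.4° from the x-axis; with |DA| = 28.4, A = (-35.18, 32.55). ∠DAC = 133.6° gives AC at -151.2° from the x-axis; with |AC| = 9.8, C = (-43.77, 27.83). ∠ACB = 39.1° gives CB at -10.30° from the x-axis; with |CB| = 17.4, B = (-26.65, 24.72). ∠CBN = 98.8° gives BN at 70.90° from the x-axis; with |BN| = 25.9, N = (-18.18, 49.19). ∠BNP = 145.2° gives NP at 105.7° from the x-axis; with |NP| = 11.3, P = (-21.23, 60.07). Then cos ∠NPA = PN·PA / (|PN||PA|), giving 42.58°.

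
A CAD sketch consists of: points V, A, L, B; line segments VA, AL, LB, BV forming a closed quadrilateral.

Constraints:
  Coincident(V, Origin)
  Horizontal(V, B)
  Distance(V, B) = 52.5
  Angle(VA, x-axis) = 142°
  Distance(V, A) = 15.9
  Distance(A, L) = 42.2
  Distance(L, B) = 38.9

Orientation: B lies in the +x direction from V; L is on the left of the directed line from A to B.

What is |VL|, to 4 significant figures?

37.91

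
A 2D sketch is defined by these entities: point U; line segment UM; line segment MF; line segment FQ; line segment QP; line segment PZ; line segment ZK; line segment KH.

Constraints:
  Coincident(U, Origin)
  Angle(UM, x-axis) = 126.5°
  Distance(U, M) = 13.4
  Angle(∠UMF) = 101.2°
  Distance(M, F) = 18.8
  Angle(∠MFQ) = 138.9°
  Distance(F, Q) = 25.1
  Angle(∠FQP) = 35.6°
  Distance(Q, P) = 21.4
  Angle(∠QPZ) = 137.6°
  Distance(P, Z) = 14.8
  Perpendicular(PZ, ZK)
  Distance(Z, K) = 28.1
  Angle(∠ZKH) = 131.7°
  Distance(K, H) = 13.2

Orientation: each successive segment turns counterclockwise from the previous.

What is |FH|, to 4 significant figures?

25.76

PZ is perpendicular to ZK, so ZK runs at 163.2°; with |ZK| = 28.1, K = (-39.26, 12.98). ∠ZKH = 131.7° gives KH at -148.5° from the x-axis; with |KH| = 13.2, H = (-50.51, 6.088). Then |FH| = |H − F| = 25.76.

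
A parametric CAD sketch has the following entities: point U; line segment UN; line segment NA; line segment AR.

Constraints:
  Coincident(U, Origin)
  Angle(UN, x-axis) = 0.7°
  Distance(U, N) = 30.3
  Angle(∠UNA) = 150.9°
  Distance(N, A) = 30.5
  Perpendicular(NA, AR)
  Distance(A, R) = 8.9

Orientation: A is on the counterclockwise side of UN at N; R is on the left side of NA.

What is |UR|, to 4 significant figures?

57.27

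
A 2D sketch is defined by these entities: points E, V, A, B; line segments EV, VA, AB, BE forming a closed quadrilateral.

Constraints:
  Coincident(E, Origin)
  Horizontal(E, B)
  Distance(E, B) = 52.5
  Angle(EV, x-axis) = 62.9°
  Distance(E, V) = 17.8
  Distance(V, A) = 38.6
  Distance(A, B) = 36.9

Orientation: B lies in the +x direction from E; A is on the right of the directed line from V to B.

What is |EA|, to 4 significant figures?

29.69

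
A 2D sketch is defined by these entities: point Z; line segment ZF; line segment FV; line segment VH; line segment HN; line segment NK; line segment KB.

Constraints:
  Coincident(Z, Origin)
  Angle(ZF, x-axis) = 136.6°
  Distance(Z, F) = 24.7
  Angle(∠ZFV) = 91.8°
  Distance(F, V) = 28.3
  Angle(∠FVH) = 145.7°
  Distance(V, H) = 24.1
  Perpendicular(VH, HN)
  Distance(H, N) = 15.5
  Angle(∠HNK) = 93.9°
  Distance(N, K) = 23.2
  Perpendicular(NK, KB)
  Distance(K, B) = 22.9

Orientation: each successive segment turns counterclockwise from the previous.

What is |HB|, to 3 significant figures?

25.4

Z is at the origin; ZF runs at 136.6° with length 24.7, so F = (-17.9, 17.0). ∠ZFV = 91.8° gives FV at -135° from the x-axis; with |FV| = 28.3, V = (-38.0, -2.97). ∠FVH = 145.7° gives VH at -101° from the x-axis; with |VH| = 24.1, H = (-42.6, -26.6). VH ⟂ HN, so HN runs at -10.9°; with |HN| = 15.5, N = (-27.4, -29.6). ∠HNK = 93.9° gives NK at 75.2° from the x-axis; with |NK| = 23.2, K = (-21.4, -7.14). The perpendicularity gives KB at right angles to NK, so KB runs at 165°; with |KB| = 22.9, B = (-43.6, -1.29). Then |HB| = |B − H| = 25.4.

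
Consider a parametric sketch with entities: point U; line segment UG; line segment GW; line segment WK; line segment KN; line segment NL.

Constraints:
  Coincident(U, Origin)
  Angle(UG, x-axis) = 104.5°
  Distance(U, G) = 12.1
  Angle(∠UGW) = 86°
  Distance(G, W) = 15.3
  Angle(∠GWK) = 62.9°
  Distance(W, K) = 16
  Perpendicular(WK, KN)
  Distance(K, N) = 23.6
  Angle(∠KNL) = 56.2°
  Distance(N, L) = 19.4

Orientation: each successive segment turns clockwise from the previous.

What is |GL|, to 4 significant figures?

7.137

U is at the origin; UG runs at 104.5° with length 12.1, so G = (-3.030, 11.71). ∠UGW = 86.0° gives GW at 10.50° from the x-axis; with |GW| = 15.3, W = (12.01, 14.50). ∠GWK = 62.9° gives WK at -106.6° from the x-axis; with |WK| = 16.0, K = (7.443, -0.8304). WK is perpendicular to KN, so KN runs at 163.4°; with |KN| = 23.6, N = (-15.17, 5.912). ∠KNL = 56.2° gives NL at 39.60° from the x-axis; with |NL| = 19.4, L = (-0.2253, 18.28). Then |GL| = |L − G| = 7.137.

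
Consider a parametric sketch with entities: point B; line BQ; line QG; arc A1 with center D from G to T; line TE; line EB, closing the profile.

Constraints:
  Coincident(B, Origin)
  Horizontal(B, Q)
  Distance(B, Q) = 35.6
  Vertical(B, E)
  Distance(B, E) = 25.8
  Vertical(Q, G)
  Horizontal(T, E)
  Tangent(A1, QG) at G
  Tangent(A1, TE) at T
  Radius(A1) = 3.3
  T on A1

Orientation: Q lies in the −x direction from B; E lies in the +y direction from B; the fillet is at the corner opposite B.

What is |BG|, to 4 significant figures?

42.11

The virtual corner opposite B is at (-35.60, 25.80). Since A1 is tangent to QG there, DG ⟂ QG and the tangent condition forces DT to be normal to TE, with radius 3.3, so the center D sits 3.3 in from both sides at D = (-32.30, 22.50). That places the tangent points at G = (-35.60, 22.50) on QG and T = (-32.30, 25.80) on TE. Then |BG| = |G − B| = 42.11.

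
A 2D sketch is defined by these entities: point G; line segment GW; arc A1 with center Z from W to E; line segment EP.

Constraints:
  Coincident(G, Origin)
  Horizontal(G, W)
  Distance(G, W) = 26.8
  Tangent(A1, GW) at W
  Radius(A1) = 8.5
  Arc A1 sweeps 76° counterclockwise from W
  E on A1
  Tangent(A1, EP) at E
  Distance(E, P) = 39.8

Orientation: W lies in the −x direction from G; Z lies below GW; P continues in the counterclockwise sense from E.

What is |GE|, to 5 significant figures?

35.635

Since A1 is tangent to GW there, ZW ⟂ GW, so Z = W + (0, -8.5) = (-26.800, -8.5000). On A1, W sits at bearing 90° from Z; a 76° counterclockwise sweep puts E at bearing 166°, so E = Z + 8.5·(cos 166°, sin 166°) = (-35.048, -6.4437). Then |GE| = |E − G| = 35.635.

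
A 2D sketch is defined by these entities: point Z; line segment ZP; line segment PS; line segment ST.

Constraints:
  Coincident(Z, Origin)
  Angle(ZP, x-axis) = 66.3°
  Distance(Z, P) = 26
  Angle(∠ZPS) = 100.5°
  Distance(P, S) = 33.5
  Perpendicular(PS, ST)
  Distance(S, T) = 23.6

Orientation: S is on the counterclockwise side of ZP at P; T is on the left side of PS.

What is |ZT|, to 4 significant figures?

38.29

∠ZPS = 100.5°, so PS runs at 66.3° + (180° − 100.5°) = 145.8° from the x-axis; with |PS| = 33.5, S = P + 33.5·(cos 145.8°, sin 145.8°) = (-17.26, 42.64). The perpendicularity gives ST at right angles to PS; with |ST| = 23.6 on the left of PS, T = S + 23.6·(-0.5621, -0.8271) = (-30.52, 23.12). Then |ZT| = |T − Z| = 38.29.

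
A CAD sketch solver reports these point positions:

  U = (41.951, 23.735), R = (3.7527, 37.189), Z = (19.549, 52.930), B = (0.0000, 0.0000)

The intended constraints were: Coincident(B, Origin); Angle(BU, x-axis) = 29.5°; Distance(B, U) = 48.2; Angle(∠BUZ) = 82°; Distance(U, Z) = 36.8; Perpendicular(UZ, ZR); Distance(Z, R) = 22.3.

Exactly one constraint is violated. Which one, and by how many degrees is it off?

Perpendicular(UZ, ZR) — off by 7.40°.

B = (0.00, 0.00) ✓; BU at 29.50° ✓; |BU| = 48.20 ✓; ∠BUZ = 82.00° ✓; |UZ| = 36.80 ✓; ∠(UZ, ZR) = 97.40° ✗; |ZR| = 22.30 ✓.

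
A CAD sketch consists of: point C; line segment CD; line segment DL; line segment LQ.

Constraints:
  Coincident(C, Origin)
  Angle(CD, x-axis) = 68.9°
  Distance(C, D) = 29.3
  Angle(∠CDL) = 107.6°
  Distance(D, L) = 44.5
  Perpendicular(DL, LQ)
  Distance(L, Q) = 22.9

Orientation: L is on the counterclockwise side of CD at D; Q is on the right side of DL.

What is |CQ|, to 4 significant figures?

73.69

C is at the origin; CD runs at 68.9° with length 29.3, so D = 29.3·(cos 68.9°, sin 68.9°) = (10.55, 27.34). ∠CDL = 107.6°, so DL runs at 68.9° + (180° − 107.6°) = 141.3° from the x-axis; with |DL| = 44.5, L = D + 44.5·(cos 141.3°, sin 141.3°) = (-24.18, 55.16). The perpendicularity gives LQ at right angles to DL; with |LQ| = 22.9 on the right of DL, Q = L + 22.9·(0.6252, 0.7804) = (-9.863, 73.03). Then |CQ| = |Q − C| = 73.69.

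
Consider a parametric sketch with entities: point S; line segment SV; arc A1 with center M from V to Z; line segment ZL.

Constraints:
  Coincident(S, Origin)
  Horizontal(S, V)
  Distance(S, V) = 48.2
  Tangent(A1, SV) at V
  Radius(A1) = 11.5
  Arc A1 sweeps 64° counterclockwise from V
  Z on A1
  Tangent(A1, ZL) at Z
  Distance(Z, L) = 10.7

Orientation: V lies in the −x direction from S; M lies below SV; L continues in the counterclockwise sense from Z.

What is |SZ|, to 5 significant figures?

58.891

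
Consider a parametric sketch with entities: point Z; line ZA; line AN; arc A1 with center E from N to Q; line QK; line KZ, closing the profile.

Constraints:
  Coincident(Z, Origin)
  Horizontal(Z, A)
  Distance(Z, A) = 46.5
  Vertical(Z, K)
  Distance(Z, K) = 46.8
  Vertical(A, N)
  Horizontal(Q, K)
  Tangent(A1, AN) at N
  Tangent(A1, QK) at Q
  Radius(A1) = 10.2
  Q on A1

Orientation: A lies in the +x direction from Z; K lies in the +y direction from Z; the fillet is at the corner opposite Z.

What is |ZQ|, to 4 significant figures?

59.23

Z is at the origin; ZA is horizontal with |ZA| = 46.5 and A on the +x side, so A = (46.50, 0.000). ZK is vertical with |ZK| = 46.8 and K on the +y side, so K = (0.000, 46.80). The virtual corner opposite Z is at (46.50, 46.80). Tangency of A1 to AN means the radius EN is perpendicular to AN and since A1 is tangent to QK there, EQ ⟂ QK, with radius 10.2, so the center E sits 10.2 in from both sides at E = (36.30, 36.60). That places the tangent points at N = (46.50, 36.60) on AN and Q = (36.30, 46.80) on QK. Then |ZQ| = |Q − Z| = 59.23.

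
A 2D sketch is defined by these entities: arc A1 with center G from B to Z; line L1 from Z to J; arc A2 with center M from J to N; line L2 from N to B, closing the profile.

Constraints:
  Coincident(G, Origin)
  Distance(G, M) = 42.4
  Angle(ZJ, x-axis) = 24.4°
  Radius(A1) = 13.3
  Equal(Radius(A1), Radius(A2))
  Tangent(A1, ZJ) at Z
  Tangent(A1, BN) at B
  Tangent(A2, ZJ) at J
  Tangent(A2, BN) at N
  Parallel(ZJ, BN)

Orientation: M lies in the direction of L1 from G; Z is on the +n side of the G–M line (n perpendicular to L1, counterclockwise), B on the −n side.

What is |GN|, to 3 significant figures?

44.4

Tangency of A1 to both parallel lines with radius 13.3 puts Z and B at G ± 13.3·n: Z = (-5.49, 12.1), B = (5.49, -12.1). Equal radii place J and N the same way about M: J = M + 13.3·n = (33.1, 29.6), N = M − 13.3·n = (44.1, 5.40). Then |GN| = |N − G| = 44.4.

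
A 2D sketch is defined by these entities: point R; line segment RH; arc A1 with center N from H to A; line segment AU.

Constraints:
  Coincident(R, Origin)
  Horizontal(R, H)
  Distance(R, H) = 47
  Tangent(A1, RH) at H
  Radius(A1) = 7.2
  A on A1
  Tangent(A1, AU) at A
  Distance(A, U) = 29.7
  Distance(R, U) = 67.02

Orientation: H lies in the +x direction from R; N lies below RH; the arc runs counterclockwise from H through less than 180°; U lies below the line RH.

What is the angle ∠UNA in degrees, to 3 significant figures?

76.4°

R is at the origin; R and H share the same y with |RH| = 47.0 and H on the +x side, so H = (47.0, 0.00). A1 meets RH tangentially, so NH is at right angles to RH, so N = H + (0, -7.2) = (47.0, -7.20). Since NA ⟂ AU (tangency), |NU| = √(7.2² + 29.7²) = 30.6 regardless of where A sits on A1. So U lies on both circle(R, 67.02) and circle(N, 30.6); the below-RH intersection is U = (56.3, -36.3). A is the foot of the tangent from U: A = (40.9, -11.0).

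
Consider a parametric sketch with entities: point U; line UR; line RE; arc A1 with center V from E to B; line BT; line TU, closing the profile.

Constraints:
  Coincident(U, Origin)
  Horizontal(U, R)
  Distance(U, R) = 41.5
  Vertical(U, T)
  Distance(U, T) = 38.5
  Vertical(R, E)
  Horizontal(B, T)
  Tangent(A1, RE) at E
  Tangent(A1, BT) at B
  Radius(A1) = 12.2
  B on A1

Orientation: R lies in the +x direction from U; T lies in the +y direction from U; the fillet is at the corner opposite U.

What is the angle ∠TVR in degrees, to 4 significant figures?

137.5°

U and T share the same x with |UT| = 38.5 and T on the +y side, so T = (0.000, 38.50). The virtual corner opposite U is at (41.50, 38.50). Tangency of A1 to RE means the radius VE is perpendicular to RE and A1 meets BT tangentially, so VB is at right angles to BT, with radius 12.2, so the center V sits 12.2 in from both sides at V = (29.30, 26.30). Then cos ∠TVR = VT·VR / (|VT||VR|), giving 137.5°.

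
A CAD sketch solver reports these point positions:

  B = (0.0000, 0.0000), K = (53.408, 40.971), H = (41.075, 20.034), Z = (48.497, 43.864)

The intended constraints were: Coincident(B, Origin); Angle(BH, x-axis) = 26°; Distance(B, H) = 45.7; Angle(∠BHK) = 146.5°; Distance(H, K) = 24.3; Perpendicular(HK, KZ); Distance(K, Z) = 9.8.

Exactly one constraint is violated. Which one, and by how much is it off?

Distance(K, Z) = 9.8 — off by 4.10.

B = (0.00, 0.00) ✓; BH at 26.00° ✓; |BH| = 45.70 ✓; ∠BHK = 146.5° ✓; |HK| = 24.30 ✓; ∠(HK, KZ) = 90.00° ✓; |KZ| = 5.700 ✗.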